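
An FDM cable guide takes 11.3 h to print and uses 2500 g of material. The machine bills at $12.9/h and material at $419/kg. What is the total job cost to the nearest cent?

Machine-time cost = 12.9 × 11.3, so $145.77.
Feedstock cost = 419 × 2500/1000 = $1047.50.
Job cost: 145.77 + 1047.50 = $1193.27.

$1193.27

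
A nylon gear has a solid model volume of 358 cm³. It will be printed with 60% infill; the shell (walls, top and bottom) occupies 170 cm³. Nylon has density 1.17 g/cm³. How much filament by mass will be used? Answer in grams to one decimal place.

Infill region: 358 − 170 → 188 cm³.
Infill volume = 0.60 × 188, so 112.8 cm³.
Deposited volume = 170 + 112.8, so 282.8 cm³.
Mass: 282.8 × 1.17 → 330.876 g.

330.9 g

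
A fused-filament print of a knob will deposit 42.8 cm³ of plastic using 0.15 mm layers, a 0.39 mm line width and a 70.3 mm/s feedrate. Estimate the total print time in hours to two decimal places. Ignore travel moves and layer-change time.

Line area = 0.15 × 0.39 = 0.0585 mm².
Toolpath length = 42.8 cm³ / 0.0585 mm² = 42800 / 0.0585 = 731623.9 mm.
Print-move time: 731623.9 / 70.3 → 10407.2 s.
That's 10407.2 s → 2.89 hours.

2.89 hours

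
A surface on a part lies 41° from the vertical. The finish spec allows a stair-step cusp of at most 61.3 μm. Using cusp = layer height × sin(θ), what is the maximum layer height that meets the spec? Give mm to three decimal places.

t = h_c / sin θ = 0.0613 / 0.6561 = 0.093 mm.

0.093 mm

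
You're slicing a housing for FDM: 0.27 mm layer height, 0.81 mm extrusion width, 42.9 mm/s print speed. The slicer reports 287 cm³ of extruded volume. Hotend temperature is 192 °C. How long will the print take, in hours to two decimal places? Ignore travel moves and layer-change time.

8.50 hours

Extrusion cross-section = 0.27 × 0.81 = 0.2187 mm².
Toolpath length = 287 cm³ / 0.2187 mm² = 287000 / 0.2187 = 1312300 mm.
Time extruding: 1312300 / 42.9 → 30589.7 s.
30589.7 s = 8.50 hours.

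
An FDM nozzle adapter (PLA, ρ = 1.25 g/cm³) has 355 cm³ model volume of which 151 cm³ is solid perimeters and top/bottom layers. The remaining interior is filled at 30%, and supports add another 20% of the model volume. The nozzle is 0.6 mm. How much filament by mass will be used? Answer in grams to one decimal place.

354.0 g

Interior volume = 355 − 151, so 204 cm³.
Deposited infill = 0.30 × 204, so 61.2 cm³.
Support = 0.20 × 355 = 71 cm³.
Total printed volume: 151 + 61.2 + 71 → 283.2 cm³.
Mass = 283.2 × 1.25 = 354 g.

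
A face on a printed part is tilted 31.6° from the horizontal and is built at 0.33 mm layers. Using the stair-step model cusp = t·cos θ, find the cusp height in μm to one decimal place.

cos(31.6°) = 0.8517, so cusp = 0.33 × 0.8517 = 0.281061 mm → 281.1 μm.

281.1 μm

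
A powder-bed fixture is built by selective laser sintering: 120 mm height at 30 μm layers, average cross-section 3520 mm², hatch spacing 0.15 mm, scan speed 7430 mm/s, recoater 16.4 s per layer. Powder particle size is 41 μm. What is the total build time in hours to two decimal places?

Layers = ⌈120/0.03⌉ = 4000.
Scan path per layer = 3520 / 0.15, so 23466.7 mm.
Scan time per layer = 23466.7 / 7430, so 3.1584 s.
Per-layer time = 3.1584 + 16.4, so 19.5584 s.
Build time = 4000 × 19.5584 = 78233.6 s = 21.73 hours.

21.73 hours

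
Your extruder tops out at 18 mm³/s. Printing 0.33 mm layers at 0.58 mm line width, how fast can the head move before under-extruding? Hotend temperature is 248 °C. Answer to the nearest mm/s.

A = 0.33 × 0.58 = 0.1914 mm².
Max speed = 18 / 0.1914 = 94.04 ≈ 94 mm/s.

94 mm/s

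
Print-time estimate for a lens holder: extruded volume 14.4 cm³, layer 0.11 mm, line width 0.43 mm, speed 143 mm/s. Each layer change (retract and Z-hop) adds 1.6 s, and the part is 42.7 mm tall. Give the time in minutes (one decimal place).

Bead cross-section: 0.11 × 0.43 → 0.0473 mm².
Total extruded path = 14400/0.0473 = 304439.7 mm.
Print-move time = 304439.7 / 143 = 2128.9 s.
Layer count = ceil(42.7 / 0.11) = 389.
Z-hop total = 389 × 1.6 = 622.4 s.
Altogether 2128.9 + 622.4 = 2751.3 s, i.e. 45.9 minutes.

45.9 minutes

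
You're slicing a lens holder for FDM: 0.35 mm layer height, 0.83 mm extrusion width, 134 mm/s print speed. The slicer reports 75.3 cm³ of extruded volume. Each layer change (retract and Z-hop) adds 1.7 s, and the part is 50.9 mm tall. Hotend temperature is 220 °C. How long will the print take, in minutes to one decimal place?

Line area = 0.35 × 0.83 = 0.2905 mm².
Path length: 75300 mm³ / 0.2905 mm² → 259208.3 mm.
Time extruding = 259208.3 / 134, so 1934.4 s.
Number of layers: 50.9 / 0.35 → 146 (rounded up).
Layer-change overhead = 146 × 1.7, so 248.2 s.
Altogether 1934.4 + 248.2 = 2182.6 s, i.e. 36.4 minutes.

36.4 minutes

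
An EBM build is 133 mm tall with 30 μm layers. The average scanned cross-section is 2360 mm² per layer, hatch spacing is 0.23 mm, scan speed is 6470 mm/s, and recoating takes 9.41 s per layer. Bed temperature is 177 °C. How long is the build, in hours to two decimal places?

Number of layers: 133 / 0.03 → 4434 (rounded up).
Hatch length per layer = 2360 / 0.23, so 10260.9 mm.
Per-layer scan time = 10260.9 / 6470, so 1.5859 s.
Layer cycle: 1.5859 + 9.41 → 10.9959 s.
Total: 4434 × 10.9959 s = 48755.8206 s → 13.54 hours.

13.54 hours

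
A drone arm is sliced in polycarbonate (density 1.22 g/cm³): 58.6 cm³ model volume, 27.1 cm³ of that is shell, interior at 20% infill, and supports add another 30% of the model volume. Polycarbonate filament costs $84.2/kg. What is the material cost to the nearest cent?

Volume inside the shell = 58.6 − 27.1 = 31.5 cm³.
Deposited infill = 0.20 × 31.5 = 6.3 cm³.
Support: 0.30 × 58.6 → 17.58 cm³.
Total printed volume: 27.1 + 6.3 + 17.58 → 50.98 cm³.
Mass = 50.98 × 1.22, so 62.1956 g.
Cost = 62.1956 g / 1000 × $84.2/kg = $5.24.

$5.24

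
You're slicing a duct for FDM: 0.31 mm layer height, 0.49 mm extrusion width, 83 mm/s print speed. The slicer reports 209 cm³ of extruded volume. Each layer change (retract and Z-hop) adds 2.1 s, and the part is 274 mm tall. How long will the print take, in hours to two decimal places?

5.12 hours

Line area = 0.31 × 0.49 = 0.1519 mm².
Toolpath length = 209 cm³ / 0.1519 mm² = 209000 / 0.1519 = 1375905.2 mm.
Extrusion time = 1375905.2 / 83 = 16577.2 s.
Layers = ⌈274/0.31⌉ = 884.
Layer-change overhead = 884 × 2.1, so 1856.4 s.
Altogether 16577.2 + 1856.4 = 18433.6 s, i.e. 5.12 hours.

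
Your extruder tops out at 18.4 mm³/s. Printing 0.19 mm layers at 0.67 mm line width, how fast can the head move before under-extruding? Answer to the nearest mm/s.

145 mm/s

A = 0.19 × 0.67, so 0.1273 mm².
v_max = Q/A = 18.4/0.1273 = 144.54 mm/s → 145 mm/s.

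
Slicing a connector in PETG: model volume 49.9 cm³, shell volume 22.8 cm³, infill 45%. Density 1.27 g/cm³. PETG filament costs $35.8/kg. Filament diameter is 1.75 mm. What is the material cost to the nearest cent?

$1.59

Interior volume: 49.9 − 22.8 → 27.1 cm³.
Deposited infill = 0.45 × 27.1, so 12.195 cm³.
Total printed volume = 22.8 + 12.195 = 34.995 cm³.
Mass: 34.995 × 1.27 → 44.44365 g.
Cost = 44.44365 g / 1000 × $35.8/kg = $1.59.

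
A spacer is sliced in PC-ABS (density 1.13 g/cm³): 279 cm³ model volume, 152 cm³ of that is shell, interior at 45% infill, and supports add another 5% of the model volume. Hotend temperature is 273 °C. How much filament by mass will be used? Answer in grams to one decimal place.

252.1 g

Interior volume = 279 − 152, so 127 cm³.
Infill deposited = 0.45 × 127, so 57.15 cm³.
Support = 0.05 × 279 = 13.95 cm³.
Deposited volume = 152 + 57.15 + 13.95 = 223.1 cm³.
Mass = 223.1 × 1.13, so 252.103 g.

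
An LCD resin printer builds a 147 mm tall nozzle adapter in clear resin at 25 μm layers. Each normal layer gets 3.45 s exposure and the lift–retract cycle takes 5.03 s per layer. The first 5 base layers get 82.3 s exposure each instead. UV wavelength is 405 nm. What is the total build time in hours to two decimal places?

Layer count = ceil(147 / 0.025) = 5880.
Base layers: 5 × (82.3 + 5.03) → 436.65 s.
Normal layers: 5875 × (3.45 + 5.03) → 49820 s.
Sum: 436.65 + 49820 = 50256.65 s → 13.96 hours.

13.96 hours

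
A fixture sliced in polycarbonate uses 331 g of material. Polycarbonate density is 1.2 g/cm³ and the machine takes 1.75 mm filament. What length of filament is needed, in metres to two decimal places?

Volume = 331 g / 1.2 g·cm⁻³ = 275.8333 cm³ = 275833.3 mm³.
A = π r² = π × 0.875² = 2.4053 mm².
Length = 275833.3 / 2.4053 = 114677.3 mm = 114.68 m.

114.68 m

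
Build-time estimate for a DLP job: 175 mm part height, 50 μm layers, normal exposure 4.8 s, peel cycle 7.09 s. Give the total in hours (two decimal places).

Layers = ⌈175/0.05⌉ = 3500.
Each layer takes = 4.8 + 7.09 = 11.89 s.
Total = 3500 × 11.89 = 41615 s = 11.56 hours.

11.56 hours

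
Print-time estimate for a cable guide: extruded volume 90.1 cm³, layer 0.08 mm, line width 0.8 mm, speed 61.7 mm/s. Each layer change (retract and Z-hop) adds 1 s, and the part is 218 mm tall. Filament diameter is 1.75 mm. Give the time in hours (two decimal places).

Bead cross-section = 0.08 × 0.8, so 0.064 mm².
Path length: 90100 mm³ / 0.064 mm² → 1407812.5 mm.
Extrusion time = 1407812.5 / 61.7 = 22817.1 s.
Number of layers: 218 / 0.08 → 2725 (rounded up).
Non-print overhead: 2725 × 1 → 2725 s.
Altogether 22817.1 + 2725 = 25542.1 s, i.e. 7.10 hours.

7.10 hours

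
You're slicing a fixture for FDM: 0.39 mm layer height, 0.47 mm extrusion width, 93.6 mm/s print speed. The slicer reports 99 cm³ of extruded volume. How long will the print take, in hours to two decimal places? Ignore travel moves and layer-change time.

Bead cross-section = 0.39 × 0.47 = 0.1833 mm².
Total extruded path = 99000/0.1833 = 540098.2 mm.
Print-move time = 540098.2 / 93.6 = 5770.3 s.
That's 5770.3 s → 1.60 hours.

1.60 hours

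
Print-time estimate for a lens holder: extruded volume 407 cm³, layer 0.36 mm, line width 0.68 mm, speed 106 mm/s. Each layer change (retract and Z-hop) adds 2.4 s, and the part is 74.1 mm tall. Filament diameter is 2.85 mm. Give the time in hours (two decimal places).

Bead cross-section: 0.36 × 0.68 → 0.2448 mm².
Toolpath length = 407 cm³ / 0.2448 mm² = 407000 / 0.2448 = 1662581.7 mm.
Extrusion time = 1662581.7 / 106, so 15684.7 s.
Layer count = ceil(74.1 / 0.36) = 206.
Z-hop total = 206 × 2.4, so 494.4 s.
Total = 15684.7 + 494.4 = 16179.1 s = 4.49 hours.

4.49 hours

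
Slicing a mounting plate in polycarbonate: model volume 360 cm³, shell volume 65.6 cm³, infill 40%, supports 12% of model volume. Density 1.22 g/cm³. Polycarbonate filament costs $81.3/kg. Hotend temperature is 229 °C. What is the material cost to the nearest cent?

Interior volume = 360 − 65.6 = 294.4 cm³.
Deposited infill = 0.40 × 294.4 = 117.76 cm³.
Support: 0.12 × 360 → 43.2 cm³.
Total extruded: 65.6 + 117.76 + 43.2 → 226.56 cm³.
Mass = 226.56 × 1.22 = 276.4032 g.
Cost = 276.4032 g / 1000 × $81.3/kg = $22.47.

$22.47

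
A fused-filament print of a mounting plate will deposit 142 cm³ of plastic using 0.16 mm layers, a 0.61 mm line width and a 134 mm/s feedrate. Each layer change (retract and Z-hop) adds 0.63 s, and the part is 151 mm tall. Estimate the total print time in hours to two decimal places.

3.18 hours

Extrusion cross-section = 0.16 × 0.61 = 0.0976 mm².
Total extruded path = 142000/0.0976 = 1454918 mm.
Time extruding = 1454918 / 134, so 10857.6 s.
Layers = ⌈151/0.16⌉ = 944.
Layer-change overhead = 944 × 0.63 = 594.72 s.
Altogether 10857.6 + 594.72 = 11452.32 s, i.e. 3.18 hours.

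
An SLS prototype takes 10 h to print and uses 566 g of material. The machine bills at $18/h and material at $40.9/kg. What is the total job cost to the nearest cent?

Machine-time cost: 18 × 10 → $180.00.
Material charge: 40.9 × 566/1000 → $23.1494.
Total = 180.00 + 23.1494 = 203.1494 ≈ $203.15.

$203.15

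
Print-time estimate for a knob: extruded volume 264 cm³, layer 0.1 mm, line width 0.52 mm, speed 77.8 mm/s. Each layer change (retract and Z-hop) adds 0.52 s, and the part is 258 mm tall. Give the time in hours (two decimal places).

18.50 hours

Bead cross-section = 0.1 × 0.52 = 0.052 mm².
Toolpath length = 264 cm³ / 0.052 mm² = 264000 / 0.052 = 5076923.1 mm.
Time extruding = 5076923.1 / 77.8, so 65256.1 s.
Layer count = ceil(258 / 0.1) = 2580.
Non-print overhead: 2580 × 0.52 → 1341.6 s.
Total = 65256.1 + 1341.6 = 66597.7 s = 18.50 hours.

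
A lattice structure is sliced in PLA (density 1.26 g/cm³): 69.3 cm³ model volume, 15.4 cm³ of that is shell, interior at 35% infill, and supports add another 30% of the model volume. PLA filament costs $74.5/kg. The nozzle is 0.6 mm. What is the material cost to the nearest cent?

$5.17

Interior volume = 69.3 − 15.4, so 53.9 cm³.
Infill deposited = 0.35 × 53.9, so 18.865 cm³.
Support = 0.30 × 69.3 = 20.79 cm³.
Total printed volume = 15.4 + 18.865 + 20.79, so 55.055 cm³.
Mass = 55.055 × 1.26, so 69.3693 g.
At $74.5/kg: 69.3693/1000 × 74.5 = $5.17.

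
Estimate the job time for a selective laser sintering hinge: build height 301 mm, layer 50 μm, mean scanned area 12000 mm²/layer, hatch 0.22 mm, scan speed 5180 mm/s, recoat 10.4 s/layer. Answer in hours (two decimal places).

Layer count = ceil(301 / 0.05) = 6020.
Hatch length per layer = 12000 / 0.22 = 54545.5 mm.
Per-layer scan time = 54545.5 / 5180, so 10.53 s.
Time per layer = 10.53 + 10.4 = 20.93 s.
Build time = 6020 × 20.93 = 125998.6 s = 35.00 hours.

35.00 hours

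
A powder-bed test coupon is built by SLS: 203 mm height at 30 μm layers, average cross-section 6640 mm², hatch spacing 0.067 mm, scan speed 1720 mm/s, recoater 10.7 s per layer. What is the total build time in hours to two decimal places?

Number of layers: 203 / 0.03 → 6767 (rounded up).
Scan path per layer = 6640 / 0.067 = 99104.5 mm.
Per-layer scan time = 99104.5 / 1720, so 57.6189 s.
Time per layer = 57.6189 + 10.7, so 68.3189 s.
Total: 6767 × 68.3189 s = 462313.9963 s → 128.42 hours.

128.42 hours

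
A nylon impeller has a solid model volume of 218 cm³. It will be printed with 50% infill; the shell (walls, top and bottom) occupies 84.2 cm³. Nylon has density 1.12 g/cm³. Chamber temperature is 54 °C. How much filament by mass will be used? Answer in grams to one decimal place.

169.2 g

Volume inside the shell = 218 − 84.2 = 133.8 cm³.
Infill deposited: 0.50 × 133.8 → 66.9 cm³.
Total printed volume = 84.2 + 66.9, so 151.1 cm³.
Mass = 151.1 × 1.12, so 169.232 g.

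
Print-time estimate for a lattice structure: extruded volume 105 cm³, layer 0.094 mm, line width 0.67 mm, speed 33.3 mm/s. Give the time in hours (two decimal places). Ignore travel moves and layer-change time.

Bead cross-section = 0.094 × 0.67 = 0.06298 mm².
Path length: 105000 mm³ / 0.06298 mm² → 1667195.9 mm.
Time extruding = 1667195.9 / 33.3 = 50065.9 s.
That's 50065.9 s → 13.91 hours.

13.91 hours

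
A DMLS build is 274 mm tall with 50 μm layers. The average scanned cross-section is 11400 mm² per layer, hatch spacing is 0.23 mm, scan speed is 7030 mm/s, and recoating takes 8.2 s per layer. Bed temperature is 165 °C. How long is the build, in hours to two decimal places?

23.21 hours

Layers = ⌈274/0.05⌉ = 5480.
Per-layer scan distance: 11400 / 0.23 → 49565.2 mm.
Laser time per layer: 49565.2 / 7030 → 7.0505 s.
Per-layer time = 7.0505 + 8.2 = 15.2505 s.
Build time = 5480 × 15.2505 = 83572.74 s = 23.21 hours.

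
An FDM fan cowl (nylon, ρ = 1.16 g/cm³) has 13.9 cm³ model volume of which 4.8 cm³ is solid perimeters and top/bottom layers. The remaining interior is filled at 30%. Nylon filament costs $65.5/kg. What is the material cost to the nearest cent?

$0.57

Interior volume = 13.9 − 4.8, so 9.1 cm³.
Infill volume: 0.30 × 9.1 → 2.73 cm³.
Deposited volume: 4.8 + 2.73 → 7.53 cm³.
Mass: 7.53 × 1.16 → 8.7348 g.
At $65.5/kg: 8.7348/1000 × 65.5 = $0.57.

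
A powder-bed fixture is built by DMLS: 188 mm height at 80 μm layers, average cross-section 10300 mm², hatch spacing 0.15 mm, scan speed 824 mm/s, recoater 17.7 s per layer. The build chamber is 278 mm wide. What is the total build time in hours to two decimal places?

Layers = ⌈188/0.08⌉ = 2350.
Scan path per layer = 10300 / 0.15, so 68666.7 mm.
Per-layer scan time = 68666.7 / 824 = 83.3334 s.
Per-layer time = 83.3334 + 17.7 = 101.0334 s.
Build time = 2350 × 101.0334 = 237428.49 s = 65.95 hours.

65.95 hours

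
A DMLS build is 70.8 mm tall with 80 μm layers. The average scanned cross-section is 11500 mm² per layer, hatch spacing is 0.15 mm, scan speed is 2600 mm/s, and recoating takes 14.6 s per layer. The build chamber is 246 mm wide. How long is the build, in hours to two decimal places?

10.84 hours

Number of layers: 70.8 / 0.08 → 885 (rounded up).
Scan path per layer = 11500 / 0.15 = 76666.7 mm.
Laser time per layer = 76666.7 / 2600 = 29.4872 s.
Per-layer time = 29.4872 + 14.6 = 44.0872 s.
Build time = 885 × 44.0872 = 39017.172 s = 10.84 hours.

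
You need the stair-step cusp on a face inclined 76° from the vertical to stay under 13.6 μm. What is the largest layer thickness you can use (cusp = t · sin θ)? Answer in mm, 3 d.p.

t = h_c / sin θ = 0.0136 / 0.9703 = 0.014 mm.

0.014 mm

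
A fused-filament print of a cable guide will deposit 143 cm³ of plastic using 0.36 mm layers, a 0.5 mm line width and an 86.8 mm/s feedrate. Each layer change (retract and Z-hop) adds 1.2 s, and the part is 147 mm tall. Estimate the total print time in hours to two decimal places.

Bead cross-section = 0.36 × 0.5 = 0.18 mm².
Total extruded path = 143000/0.18 = 794444.4 mm.
Time extruding = 794444.4 / 86.8 = 9152.6 s.
Layers = ⌈147/0.36⌉ = 409.
Layer-change overhead = 409 × 1.2 = 490.8 s.
Total = 9152.6 + 490.8 = 9643.4 s = 2.68 hours.

2.68 hours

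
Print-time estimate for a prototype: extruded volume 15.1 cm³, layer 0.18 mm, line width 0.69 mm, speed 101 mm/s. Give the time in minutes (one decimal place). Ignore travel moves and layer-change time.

Bead cross-section = 0.18 × 0.69, so 0.1242 mm².
Total extruded path = 15100/0.1242 = 121578.1 mm.
Time extruding = 121578.1 / 101 = 1203.7 s.
In the requested units: 1203.7 s = 20.1 minutes.

20.1 minutes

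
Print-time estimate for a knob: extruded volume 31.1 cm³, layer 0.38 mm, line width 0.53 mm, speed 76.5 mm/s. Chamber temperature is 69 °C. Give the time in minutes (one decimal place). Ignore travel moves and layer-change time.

33.6 minutes

Bead cross-section = 0.38 × 0.53, so 0.2014 mm².
Total extruded path = 31100/0.2014 = 154419.1 mm.
Print-move time = 154419.1 / 76.5 = 2018.6 s.
Converting: 2018.6 s = 33.6 minutes.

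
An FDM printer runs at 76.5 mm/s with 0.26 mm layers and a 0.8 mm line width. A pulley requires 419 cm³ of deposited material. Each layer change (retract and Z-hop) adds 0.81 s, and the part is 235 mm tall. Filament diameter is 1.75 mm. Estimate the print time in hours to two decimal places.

Extrusion cross-section = 0.26 × 0.8, so 0.208 mm².
Toolpath length = 419 cm³ / 0.208 mm² = 419000 / 0.208 = 2014423.1 mm.
Extrusion time = 2014423.1 / 76.5 = 26332.3 s.
Layer count = ceil(235 / 0.26) = 904.
Non-print overhead: 904 × 0.81 → 732.24 s.
Total = 26332.3 + 732.24 = 27064.54 s = 7.52 hours.

7.52 hours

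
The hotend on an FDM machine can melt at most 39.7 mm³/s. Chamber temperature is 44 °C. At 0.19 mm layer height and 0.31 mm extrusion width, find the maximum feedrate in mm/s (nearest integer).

674 mm/s

A = 0.19 × 0.31 = 0.0589 mm².
Max speed = 39.7 / 0.0589 = 674.02 ≈ 674 mm/s.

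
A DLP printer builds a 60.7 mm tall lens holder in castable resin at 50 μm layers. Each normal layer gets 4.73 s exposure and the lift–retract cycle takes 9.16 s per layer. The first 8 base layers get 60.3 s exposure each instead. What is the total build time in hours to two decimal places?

Layer count = ceil(60.7 / 0.05) = 1214.
Bottom layers: 8 × (60.3 + 9.16) → 555.68 s.
Remaining layers = 1206 × (4.73 + 9.16), so 16751.34 s.
Sum: 555.68 + 16751.34 = 17307.02 s → 4.81 hours.

4.81 hours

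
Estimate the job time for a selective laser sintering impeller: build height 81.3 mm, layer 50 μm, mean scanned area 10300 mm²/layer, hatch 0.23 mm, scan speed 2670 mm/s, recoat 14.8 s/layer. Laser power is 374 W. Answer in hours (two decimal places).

14.26 hours

Layer count = ceil(81.3 / 0.05) = 1626.
Scan path per layer: 10300 / 0.23 → 44782.6 mm.
Scan time per layer: 44782.6 / 2670 → 16.7725 s.
Layer cycle: 16.7725 + 14.8 → 31.5725 s.
Total: 1626 × 31.5725 s = 51336.885 s → 14.26 hours.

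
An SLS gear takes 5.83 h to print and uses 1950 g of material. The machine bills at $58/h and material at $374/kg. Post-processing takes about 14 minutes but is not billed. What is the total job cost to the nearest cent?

$1067.44

Time charge: 58 × 5.83 → $338.14.
Material cost = 374 × 1950/1000, so $729.30.
Total = 338.14 + 729.30 = $1067.44.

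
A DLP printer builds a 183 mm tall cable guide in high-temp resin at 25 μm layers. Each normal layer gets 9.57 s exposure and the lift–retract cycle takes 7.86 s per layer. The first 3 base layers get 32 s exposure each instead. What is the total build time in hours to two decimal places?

Layer count = ceil(183 / 0.025) = 7320.
Bottom layers: 3 × (32 + 7.86) → 119.58 s.
Remaining layers = 7317 × (9.57 + 7.86), so 127535.31 s.
Total = 119.58 + 127535.31 = 127654.89 s = 35.46 hours.

35.46 hours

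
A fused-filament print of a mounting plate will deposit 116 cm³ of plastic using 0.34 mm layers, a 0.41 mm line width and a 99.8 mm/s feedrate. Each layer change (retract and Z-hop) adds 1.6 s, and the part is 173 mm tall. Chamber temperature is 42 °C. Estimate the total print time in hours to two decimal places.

2.54 hours

Line area = 0.34 × 0.41 = 0.1394 mm².
Toolpath length = 116 cm³ / 0.1394 mm² = 116000 / 0.1394 = 832137.7 mm.
Print-move time = 832137.7 / 99.8, so 8338.1 s.
Layer count = ceil(173 / 0.34) = 509.
Z-hop total = 509 × 1.6 = 814.4 s.
Altogether 8338.1 + 814.4 = 9152.5 s, i.e. 2.54 hours.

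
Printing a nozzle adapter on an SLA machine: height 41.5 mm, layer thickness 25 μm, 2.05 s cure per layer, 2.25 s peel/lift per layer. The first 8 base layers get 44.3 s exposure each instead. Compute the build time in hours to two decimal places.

Layer count = ceil(41.5 / 0.025) = 1660.
Bottom layers: 8 × (44.3 + 2.25) → 372.4 s.
Regular layers: 1652 × (2.05 + 2.25) → 7103.6 s.
Total = 372.4 + 7103.6 = 7476 s = 2.08 hours.

2.08 hours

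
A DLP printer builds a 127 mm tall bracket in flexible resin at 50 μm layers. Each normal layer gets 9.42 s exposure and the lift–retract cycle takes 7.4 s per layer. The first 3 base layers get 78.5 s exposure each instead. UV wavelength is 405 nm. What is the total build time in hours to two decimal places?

11.93 hours

Number of layers: 127 / 0.05 → 2540 (rounded up).
Burn-in layers: 3 × (78.5 + 7.4) → 257.7 s.
Normal layers: 2537 × (9.42 + 7.4) → 42672.34 s.
Sum: 257.7 + 42672.34 = 42930.04 s → 11.93 hours.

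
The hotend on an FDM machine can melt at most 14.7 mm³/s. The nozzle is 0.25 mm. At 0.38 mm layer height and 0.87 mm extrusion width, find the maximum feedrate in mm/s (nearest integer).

44 mm/s

Bead cross-section: 0.38 × 0.87 → 0.3306 mm².
Max speed = 14.7 / 0.3306 = 44.46 ≈ 44 mm/s.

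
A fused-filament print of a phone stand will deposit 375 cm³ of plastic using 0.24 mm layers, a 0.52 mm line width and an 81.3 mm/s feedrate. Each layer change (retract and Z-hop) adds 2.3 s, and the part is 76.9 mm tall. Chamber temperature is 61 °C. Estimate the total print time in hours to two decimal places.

Extrusion cross-section = 0.24 × 0.52 = 0.1248 mm².
Toolpath length = 375 cm³ / 0.1248 mm² = 375000 / 0.1248 = 3004807.7 mm.
Print-move time = 3004807.7 / 81.3, so 36959.5 s.
Number of layers: 76.9 / 0.24 → 321 (rounded up).
Z-hop total = 321 × 2.3 = 738.3 s.
Total = 36959.5 + 738.3 = 37697.8 s = 10.47 hours.

10.47 hours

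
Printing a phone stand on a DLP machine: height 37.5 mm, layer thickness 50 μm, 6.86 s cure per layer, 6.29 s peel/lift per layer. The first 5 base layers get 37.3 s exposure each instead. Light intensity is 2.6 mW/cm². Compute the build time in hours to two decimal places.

Layer count = ceil(37.5 / 0.05) = 750.
Bottom layers = 5 × (37.3 + 6.29), so 217.95 s.
Normal layers = 745 × (6.86 + 6.29) = 9796.75 s.
Sum: 217.95 + 9796.75 = 10014.7 s → 2.78 hours.

2.78 hours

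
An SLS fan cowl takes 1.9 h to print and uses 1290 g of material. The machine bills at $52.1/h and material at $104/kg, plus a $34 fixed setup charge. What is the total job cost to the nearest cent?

$267.15

Machine cost: 52.1 × 1.9 → $98.99.
Material cost = 104 × 1290/1000 = $134.16.
Adding setup: 98.99 + 134.16 + 34 → $267.15.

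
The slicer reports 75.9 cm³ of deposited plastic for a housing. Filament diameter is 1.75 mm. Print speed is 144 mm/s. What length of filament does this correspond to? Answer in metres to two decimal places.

A = π r² = π × 0.875² = 2.4053 mm².
Length = 75.9 cm³ / 2.4053 mm² = 75900 / 2.4053 = 31555.32 mm = 31.56 m.

31.56 m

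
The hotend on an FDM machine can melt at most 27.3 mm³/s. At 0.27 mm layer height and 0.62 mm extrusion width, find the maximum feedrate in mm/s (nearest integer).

163 mm/s

Extrusion cross-section: 0.27 × 0.62 → 0.1674 mm².
v_max = Q/A = 27.3/0.1674 = 163.08 mm/s → 163 mm/s.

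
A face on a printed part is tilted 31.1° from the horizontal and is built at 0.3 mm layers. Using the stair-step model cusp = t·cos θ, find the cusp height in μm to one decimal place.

cos(31.1°) = 0.8563, so cusp = 0.3 × 0.8563 = 0.25689 mm → 256.9 μm.

256.9 μm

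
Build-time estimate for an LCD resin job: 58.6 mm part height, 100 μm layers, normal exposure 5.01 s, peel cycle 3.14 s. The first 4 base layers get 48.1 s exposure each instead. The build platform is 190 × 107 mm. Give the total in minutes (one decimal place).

82.5 minutes

Number of layers: 58.6 / 0.1 → 586 (rounded up).
Bottom layers = 4 × (48.1 + 3.14), so 204.96 s.
Remaining layers = 582 × (5.01 + 3.14) = 4743.3 s.
Total = 204.96 + 4743.3 = 4948.26 s = 82.5 minutes.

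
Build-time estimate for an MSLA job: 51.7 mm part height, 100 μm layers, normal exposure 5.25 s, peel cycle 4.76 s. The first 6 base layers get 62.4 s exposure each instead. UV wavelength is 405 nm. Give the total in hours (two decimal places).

Number of layers: 51.7 / 0.1 → 517 (rounded up).
Base layers = 6 × (62.4 + 4.76) = 402.96 s.
Normal layers: 511 × (5.25 + 4.76) → 5115.11 s.
Total = 402.96 + 5115.11 = 5518.07 s = 1.53 hours.

1.53 hours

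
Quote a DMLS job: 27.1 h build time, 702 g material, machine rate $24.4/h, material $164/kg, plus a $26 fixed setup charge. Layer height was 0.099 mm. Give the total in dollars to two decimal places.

Machine-time cost = 24.4 × 27.1, so $661.24.
Material charge = 164 × 702/1000, so $115.128.
Adding setup: 661.24 + 115.128 + 26 → 802.368 ≈ $802.37.

$802.37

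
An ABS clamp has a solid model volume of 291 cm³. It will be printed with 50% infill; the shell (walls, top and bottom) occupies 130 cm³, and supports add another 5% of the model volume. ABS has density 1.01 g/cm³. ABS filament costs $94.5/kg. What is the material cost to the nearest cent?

$21.48

Interior volume: 291 − 130 → 161 cm³.
Infill deposited = 0.50 × 161 = 80.5 cm³.
Support: 0.05 × 291 → 14.55 cm³.
Total extruded = 130 + 80.5 + 14.55 = 225.05 cm³.
Mass = 225.05 × 1.01, so 227.3005 g.
Cost = 227.3005 g / 1000 × $94.5/kg = $21.48.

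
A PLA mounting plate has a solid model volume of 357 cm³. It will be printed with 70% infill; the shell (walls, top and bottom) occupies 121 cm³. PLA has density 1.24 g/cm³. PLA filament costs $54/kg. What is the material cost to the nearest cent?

$19.16

Interior volume: 357 − 121 → 236 cm³.
Infill volume = 0.70 × 236 = 165.2 cm³.
Deposited volume = 121 + 165.2 = 286.2 cm³.
Mass = 286.2 × 1.24, so 354.888 g.
At $54/kg: 354.888/1000 × 54 = $19.16.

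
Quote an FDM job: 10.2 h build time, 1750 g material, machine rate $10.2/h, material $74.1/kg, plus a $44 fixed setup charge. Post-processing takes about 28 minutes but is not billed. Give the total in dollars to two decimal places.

Machine-time cost: 10.2 × 10.2 → $104.04.
Material charge = 74.1 × 1750/1000 = $129.675.
Total = 104.04 + 129.675 + 44 = 277.715 ≈ $277.72.

$277.72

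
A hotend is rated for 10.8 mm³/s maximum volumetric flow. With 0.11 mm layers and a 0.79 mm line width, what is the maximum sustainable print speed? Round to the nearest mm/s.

124 mm/s

Extrusion cross-section: 0.11 × 0.79 → 0.0869 mm².
Max speed = 10.8 / 0.0869 = 124.28 ≈ 124 mm/s.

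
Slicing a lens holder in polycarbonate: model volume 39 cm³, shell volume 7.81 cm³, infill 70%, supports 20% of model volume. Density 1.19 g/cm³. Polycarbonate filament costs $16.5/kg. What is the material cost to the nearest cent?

$0.74

Interior volume = 39 − 7.81, so 31.19 cm³.
Deposited infill = 0.70 × 31.19, so 21.833 cm³.
Support: 0.20 × 39 → 7.8 cm³.
Total printed volume = 7.81 + 21.833 + 7.8, so 37.443 cm³.
Mass = 37.443 × 1.19 = 44.55717 g.
At $16.5/kg: 44.55717/1000 × 16.5 = $0.74.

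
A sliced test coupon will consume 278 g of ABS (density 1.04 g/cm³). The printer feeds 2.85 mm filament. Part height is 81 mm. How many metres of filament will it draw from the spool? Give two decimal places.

Extruded volume: 278/1.04 = 267.3077 cm³ (267307.7 mm³).
A = π r² = π × 1.425² = 6.3794 mm².
L = V/A = 267307.7/6.3794 = 41901.7 mm → 41.90 m.

41.90 m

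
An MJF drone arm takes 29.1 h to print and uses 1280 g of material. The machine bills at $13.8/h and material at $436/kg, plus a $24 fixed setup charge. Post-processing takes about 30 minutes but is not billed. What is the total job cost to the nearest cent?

Machine cost = 13.8 × 29.1, so $401.58.
Feedstock cost = 436 × 1280/1000, so $558.08.
Adding setup: 401.58 + 558.08 + 24 → $983.66.

$983.66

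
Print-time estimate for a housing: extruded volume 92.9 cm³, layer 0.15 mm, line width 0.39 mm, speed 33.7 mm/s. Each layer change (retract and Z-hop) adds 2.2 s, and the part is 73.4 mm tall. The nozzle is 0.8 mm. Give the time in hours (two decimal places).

13.39 hours

Line area = 0.15 × 0.39, so 0.0585 mm².
Path length: 92900 mm³ / 0.0585 mm² → 1588034.2 mm.
Extrusion time = 1588034.2 / 33.7 = 47122.7 s.
Layers = ⌈73.4/0.15⌉ = 490.
Z-hop total = 490 × 2.2, so 1078 s.
Altogether 47122.7 + 1078 = 48200.7 s, i.e. 13.39 hours.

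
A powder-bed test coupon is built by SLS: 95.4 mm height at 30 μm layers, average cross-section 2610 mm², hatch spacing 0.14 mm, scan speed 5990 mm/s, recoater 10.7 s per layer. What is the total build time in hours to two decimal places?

12.20 hours

Number of layers: 95.4 / 0.03 → 3180 (rounded up).
Hatch length per layer = 2610 / 0.14 = 18642.9 mm.
Per-layer scan time: 18642.9 / 5990 → 3.1123 s.
Layer cycle = 3.1123 + 10.7, so 13.8123 s.
Build time = 3180 × 13.8123 = 43923.114 s = 12.20 hours.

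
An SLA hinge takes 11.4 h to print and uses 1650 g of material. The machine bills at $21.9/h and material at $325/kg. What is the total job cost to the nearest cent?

Machine cost = 21.9 × 11.4 = $249.66.
Material charge = 325 × 1650/1000 = $536.25.
Total = 249.66 + 536.25 = $785.91.

$785.91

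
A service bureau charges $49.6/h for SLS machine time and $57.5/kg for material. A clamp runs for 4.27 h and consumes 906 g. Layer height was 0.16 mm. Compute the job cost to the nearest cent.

Time charge = 49.6 × 4.27, so $211.792.
Feedstock cost = 57.5 × 906/1000 = $52.095.
Job cost: 211.792 + 52.095 = 263.887 ≈ $263.89.

$263.89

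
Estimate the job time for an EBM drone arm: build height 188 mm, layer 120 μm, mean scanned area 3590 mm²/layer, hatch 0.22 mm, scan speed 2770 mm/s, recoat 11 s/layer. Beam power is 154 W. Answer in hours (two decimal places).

7.35 hours

Layer count = ceil(188 / 0.12) = 1567.
Scan path per layer = 3590 / 0.22, so 16318.2 mm.
Scan time per layer = 16318.2 / 2770 = 5.891 s.
Time per layer: 5.891 + 11 → 16.891 s.
1567 layers × 16.891 s/layer = 26468.197 s, i.e. 7.35 hours.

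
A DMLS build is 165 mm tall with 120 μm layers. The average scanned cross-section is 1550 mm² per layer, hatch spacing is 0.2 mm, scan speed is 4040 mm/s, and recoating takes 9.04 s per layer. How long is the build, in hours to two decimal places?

4.19 hours

Layer count = ceil(165 / 0.12) = 1375.
Per-layer scan distance = 1550 / 0.2 = 7750 mm.
Per-layer scan time = 7750 / 4040 = 1.9183 s.
Layer cycle: 1.9183 + 9.04 → 10.9583 s.
1375 layers × 10.9583 s/layer = 15067.6625 s, i.e. 4.19 hours.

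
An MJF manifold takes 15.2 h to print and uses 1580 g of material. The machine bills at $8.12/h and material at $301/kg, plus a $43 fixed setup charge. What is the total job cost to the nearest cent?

Time charge: 8.12 × 15.2 → $123.424.
Material cost = 301 × 1580/1000 = $475.58.
Total = 123.424 + 475.58 + 43 = 642.004 ≈ $642.00.

$642.00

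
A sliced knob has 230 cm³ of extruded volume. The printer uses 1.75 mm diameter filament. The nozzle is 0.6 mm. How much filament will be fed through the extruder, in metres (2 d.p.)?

Filament cross-section = π × (1.75/2)² = 2.4053 mm².
L = 230000 mm³ / 2.4053 mm² = 95622.17 mm, i.e. 95.62 m.

95.62 m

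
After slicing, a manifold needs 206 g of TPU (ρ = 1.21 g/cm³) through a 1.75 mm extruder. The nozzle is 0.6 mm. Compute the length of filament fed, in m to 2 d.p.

Volume = 206 g / 1.21 g·cm⁻³ = 170.2479 cm³ = 170247.9 mm³.
Filament cross-section = π × (1.75/2)² = 2.4053 mm².
Length = 170247.9 / 2.4053 = 70780.32 mm = 70.78 m.

70.78 m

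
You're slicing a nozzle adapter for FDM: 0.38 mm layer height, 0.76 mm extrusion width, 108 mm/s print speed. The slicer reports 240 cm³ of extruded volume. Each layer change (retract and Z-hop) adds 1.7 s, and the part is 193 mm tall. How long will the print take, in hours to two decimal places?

2.38 hours

Line area = 0.38 × 0.76, so 0.2888 mm².
Toolpath length = 240 cm³ / 0.2888 mm² = 240000 / 0.2888 = 831024.9 mm.
Extrusion time: 831024.9 / 108 → 7694.7 s.
Layers = ⌈193/0.38⌉ = 508.
Layer-change overhead = 508 × 1.7 = 863.6 s.
Altogether 7694.7 + 863.6 = 8558.3 s, i.e. 2.38 hours.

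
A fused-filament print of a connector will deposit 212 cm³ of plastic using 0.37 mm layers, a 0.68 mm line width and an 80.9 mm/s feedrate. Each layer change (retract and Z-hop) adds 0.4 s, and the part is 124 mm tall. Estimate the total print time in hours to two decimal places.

2.93 hours

Line area = 0.37 × 0.68, so 0.2516 mm².
Total extruded path = 212000/0.2516 = 842607.3 mm.
Extrusion time = 842607.3 / 80.9 = 10415.4 s.
Layers = ⌈124/0.37⌉ = 336.
Non-print overhead: 336 × 0.4 → 134.4 s.
Altogether 10415.4 + 134.4 = 10549.8 s, i.e. 2.93 hours.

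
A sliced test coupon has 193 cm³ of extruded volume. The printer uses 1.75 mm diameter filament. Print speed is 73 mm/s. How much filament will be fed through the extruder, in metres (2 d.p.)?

80.24 m

Filament cross-section = π × (1.75/2)² = 2.4053 mm².
L = 193000 mm³ / 2.4053 mm² = 80239.47 mm, i.e. 80.24 m.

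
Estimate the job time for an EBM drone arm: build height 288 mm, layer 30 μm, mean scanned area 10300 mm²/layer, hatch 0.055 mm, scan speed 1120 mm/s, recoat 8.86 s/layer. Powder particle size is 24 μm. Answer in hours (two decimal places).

469.51 hours

Number of layers: 288 / 0.03 → 9600 (rounded up).
Per-layer scan distance = 10300 / 0.055, so 187272.7 mm.
Per-layer scan time = 187272.7 / 1120 = 167.2078 s.
Per-layer time = 167.2078 + 8.86 = 176.0678 s.
Build time = 9600 × 176.0678 = 1690250.88 s = 469.51 hours.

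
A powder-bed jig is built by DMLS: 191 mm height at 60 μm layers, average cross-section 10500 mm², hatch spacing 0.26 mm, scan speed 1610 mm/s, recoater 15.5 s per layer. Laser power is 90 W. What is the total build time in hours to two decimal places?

Layer count = ceil(191 / 0.06) = 3184.
Hatch length per layer = 10500 / 0.26, so 40384.6 mm.
Laser time per layer = 40384.6 / 1610, so 25.0836 s.
Layer cycle: 25.0836 + 15.5 → 40.5836 s.
Total: 3184 × 40.5836 s = 129218.1824 s → 35.89 hours.

35.89 hours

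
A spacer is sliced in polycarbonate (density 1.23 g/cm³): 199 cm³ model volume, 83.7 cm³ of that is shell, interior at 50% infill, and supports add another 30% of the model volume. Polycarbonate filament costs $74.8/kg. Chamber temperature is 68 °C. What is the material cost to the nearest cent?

Interior volume = 199 − 83.7, so 115.3 cm³.
Deposited infill = 0.50 × 115.3, so 57.65 cm³.
Support: 0.30 × 199 → 59.7 cm³.
Total printed volume = 83.7 + 57.65 + 59.7, so 201.05 cm³.
Mass: 201.05 × 1.23 → 247.2915 g.
Cost = 247.2915 g / 1000 × $74.8/kg = $18.50.

$18.50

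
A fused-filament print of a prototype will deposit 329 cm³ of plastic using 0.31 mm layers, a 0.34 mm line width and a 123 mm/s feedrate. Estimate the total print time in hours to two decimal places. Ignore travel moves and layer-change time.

7.05 hours

Line area: 0.31 × 0.34 → 0.1054 mm².
Total extruded path = 329000/0.1054 = 3121442.1 mm.
Time extruding = 3121442.1 / 123, so 25377.6 s.
Converting: 25377.6 s = 7.05 hours.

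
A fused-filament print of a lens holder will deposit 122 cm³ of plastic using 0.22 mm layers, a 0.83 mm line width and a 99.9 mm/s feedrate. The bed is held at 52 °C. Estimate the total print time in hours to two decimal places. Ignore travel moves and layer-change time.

Bead cross-section: 0.22 × 0.83 → 0.1826 mm².
Total extruded path = 122000/0.1826 = 668127.1 mm.
Extrusion time = 668127.1 / 99.9 = 6688 s.
In the requested units: 6688 s = 1.86 hours.

1.86 hours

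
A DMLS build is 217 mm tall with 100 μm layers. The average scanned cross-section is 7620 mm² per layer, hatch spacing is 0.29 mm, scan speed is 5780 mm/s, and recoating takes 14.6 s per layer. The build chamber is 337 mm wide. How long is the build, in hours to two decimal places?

Layers = ⌈217/0.1⌉ = 2170.
Scan path per layer = 7620 / 0.29 = 26275.9 mm.
Per-layer scan time: 26275.9 / 5780 → 4.546 s.
Per-layer time = 4.546 + 14.6 = 19.146 s.
2170 layers × 19.146 s/layer = 41546.82 s, i.e. 11.54 hours.

11.54 hours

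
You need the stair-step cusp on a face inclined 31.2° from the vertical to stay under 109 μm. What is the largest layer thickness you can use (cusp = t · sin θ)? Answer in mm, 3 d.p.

0.210 mm

Layer height = cusp / sin(31.2°) = 0.109 / 0.5180 = 0.210 mm.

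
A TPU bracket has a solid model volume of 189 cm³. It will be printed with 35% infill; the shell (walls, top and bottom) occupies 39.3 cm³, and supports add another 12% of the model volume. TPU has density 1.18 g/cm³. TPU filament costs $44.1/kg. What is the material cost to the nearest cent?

$5.95

Interior volume: 189 − 39.3 → 149.7 cm³.
Infill volume: 0.35 × 149.7 → 52.395 cm³.
Support = 0.12 × 189, so 22.68 cm³.
Deposited volume = 39.3 + 52.395 + 22.68 = 114.375 cm³.
Mass = 114.375 × 1.18 = 134.9625 g.
Cost = 134.9625 g / 1000 × $44.1/kg = $5.95.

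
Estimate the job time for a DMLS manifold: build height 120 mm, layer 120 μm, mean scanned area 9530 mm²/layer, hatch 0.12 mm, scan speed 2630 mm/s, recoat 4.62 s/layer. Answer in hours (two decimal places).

Number of layers: 120 / 0.12 → 1000 (rounded up).
Scan path per layer = 9530 / 0.12, so 79416.7 mm.
Scan time per layer: 79416.7 / 2630 → 30.1965 s.
Per-layer time: 30.1965 + 4.62 → 34.8165 s.
1000 layers × 34.8165 s/layer = 34816.5 s, i.e. 9.67 hours.

9.67 hours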